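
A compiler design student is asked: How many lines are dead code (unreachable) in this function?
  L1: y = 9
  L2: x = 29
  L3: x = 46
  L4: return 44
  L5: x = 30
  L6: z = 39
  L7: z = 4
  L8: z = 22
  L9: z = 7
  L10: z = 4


Analyzing control flow:
  L1: reachable (before return)
  L2: reachable (before return)
  L3: reachable (before return)
  L4: reachable (return statement)
  L5: DEAD (after return at L4)
  L6: DEAD (after return at L4)
  L7: DEAD (after return at L4)
  L8: DEAD (after return at L4)
  L9: DEAD (after return at L4)
  L10: DEAD (after return at L4)
Return at L4, total lines = 10
Dead lines: L5 through L10
Count: 6

6


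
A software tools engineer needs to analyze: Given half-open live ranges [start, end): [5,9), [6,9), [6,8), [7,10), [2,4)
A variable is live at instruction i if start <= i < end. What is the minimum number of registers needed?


Live ranges:
  Var0: [5, 9)
  Var1: [6, 9)
  Var2: [6, 8)
  Var3: [7, 10)
  Var4: [2, 4)
Sweep-line events (position, delta, active):
  pos=2 start -> active=1
  pos=4 end -> active=0
  pos=5 start -> active=1
  pos=6 start -> active=2
  pos=6 start -> active=3
  pos=7 start -> active=4
  pos=8 end -> active=3
  pos=9 end -> active=2
  pos=9 end -> active=1
  pos=10 end -> active=0
Maximum simultaneous active: 4
Minimum registers needed: 4

4


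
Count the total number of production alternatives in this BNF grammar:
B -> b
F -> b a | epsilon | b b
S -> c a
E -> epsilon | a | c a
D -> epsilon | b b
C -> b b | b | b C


Counting alternatives per rule:
  B: 1 alternative(s)
  F: 3 alternative(s)
  S: 1 alternative(s)
  E: 3 alternative(s)
  D: 2 alternative(s)
  C: 3 alternative(s)
Sum: 1 + 3 + 1 + 3 + 2 + 3 = 13

13


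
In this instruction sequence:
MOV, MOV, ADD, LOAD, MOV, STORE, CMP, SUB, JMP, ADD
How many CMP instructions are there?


Scanning instruction sequence for CMP:
  Position 1: MOV
  Position 2: MOV
  Position 3: ADD
  Position 4: LOAD
  Position 5: MOV
  Position 6: STORE
  Position 7: CMP <- MATCH
  Position 8: SUB
  Position 9: JMP
  Position 10: ADD
Matches at positions: [7]
Total CMP count: 1

1


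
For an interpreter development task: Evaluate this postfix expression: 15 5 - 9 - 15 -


Processing tokens left to right:
Push 15, Push 5
Pop 15 and 5, compute 15 - 5 = 10, push 10
Push 9
Pop 10 and 9, compute 10 - 9 = 1, push 1
Push 15
Pop 1 and 15, compute 1 - 15 = -14, push -14
Stack result: -14

-14


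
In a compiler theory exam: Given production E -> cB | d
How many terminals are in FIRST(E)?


Production: E -> cB | d
Examining each alternative for leading terminals:
  E -> cB : first terminal = 'c'
  E -> d : first terminal = 'd'
FIRST(E) = {c, d}
Count: 2

2


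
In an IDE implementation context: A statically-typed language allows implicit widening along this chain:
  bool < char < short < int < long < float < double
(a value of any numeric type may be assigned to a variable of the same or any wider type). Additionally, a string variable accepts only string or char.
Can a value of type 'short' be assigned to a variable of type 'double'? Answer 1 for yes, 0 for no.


Target variable type: double
Source value type: short
Numeric ranks: short=2, double=6
Widening allowed iff rank(source) <= rank(target): 2 <= 6? Yes
Result: 1

1


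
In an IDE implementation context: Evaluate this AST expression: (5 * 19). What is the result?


Expression: (5 * 19)
Evaluating step by step:
  5 * 19 = 95
Result: 95

95


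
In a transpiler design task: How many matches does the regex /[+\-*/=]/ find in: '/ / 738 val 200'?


Pattern: /[+\-*/=]/ (operators)
Input: '/ / 738 val 200'
Scanning for matches:
  Match 1: '/'
  Match 2: '/'
Total matches: 2

2


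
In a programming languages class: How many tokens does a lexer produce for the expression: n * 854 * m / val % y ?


Scanning 'n * 854 * m / val % y'
Token 1: 'n' -> identifier
Token 2: '*' -> operator
Token 3: '854' -> integer_literal
Token 4: '*' -> operator
Token 5: 'm' -> identifier
Token 6: '/' -> operator
Token 7: 'val' -> identifier
Token 8: '%' -> operator
Token 9: 'y' -> identifier
Total tokens: 9

9


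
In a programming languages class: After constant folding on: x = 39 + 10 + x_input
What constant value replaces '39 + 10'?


Identifying constant sub-expression:
  Original: x = 39 + 10 + x_input
  39 and 10 are both compile-time constants
  Evaluating: 39 + 10 = 49
  After folding: x = 49 + x_input

49


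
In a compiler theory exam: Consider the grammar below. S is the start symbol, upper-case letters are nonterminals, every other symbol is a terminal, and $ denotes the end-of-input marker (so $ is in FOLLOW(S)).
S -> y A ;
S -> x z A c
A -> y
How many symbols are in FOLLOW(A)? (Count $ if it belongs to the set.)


S is the start symbol and does not occur in any rule body, so FOLLOW(S) = {$}.
Examining every occurrence of A in a rule body:
  S -> y A ; : A is followed by terminal ';' -> add ';'
  S -> x z A c : A is followed by terminal 'c' -> add 'c'
  A -> y : A does not occur in the body -> contributes nothing
FOLLOW(A) = {;, c}
Count: 2

2


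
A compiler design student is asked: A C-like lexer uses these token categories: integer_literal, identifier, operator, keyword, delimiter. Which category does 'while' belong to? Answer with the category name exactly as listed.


Token: 'while'
Checking categories:
  identifier: no
  integer_literal: no
  operator: no
  keyword: YES
  delimiter: no
Category: keyword

keyword


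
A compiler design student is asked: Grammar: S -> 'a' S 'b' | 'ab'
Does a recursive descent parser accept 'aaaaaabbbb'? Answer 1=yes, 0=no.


Grammar accepts strings of the form a^n b^n (n >= 1)
Word: 'aaaaaabbbb'
Counting: 6 a's and 4 b's
Check: 6 == 4? No
Mismatch: a-count != b-count
Rejected

0


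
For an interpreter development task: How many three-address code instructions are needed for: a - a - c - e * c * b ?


Expression: a - a - c - e * c * b
Generating three-address code (respecting * over +/- precedence):
  Instruction 1: t1 = e * c
  Instruction 2: t2 = t1 * b
  Instruction 3: t3 = a - a
  Instruction 4: t4 = t3 - c
  Instruction 5: t5 = t4 - t2
Total instructions: 5

5


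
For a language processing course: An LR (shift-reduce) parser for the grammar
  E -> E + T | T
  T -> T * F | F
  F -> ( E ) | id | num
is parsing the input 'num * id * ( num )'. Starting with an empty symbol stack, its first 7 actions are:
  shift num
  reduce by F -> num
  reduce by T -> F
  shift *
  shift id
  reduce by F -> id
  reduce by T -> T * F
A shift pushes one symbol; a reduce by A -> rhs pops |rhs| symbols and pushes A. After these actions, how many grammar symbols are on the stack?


Tracking the symbol stack through each action:
  Action 1: shift 'num' : push -> stack = [num] (size 1)
  Action 2: reduce by F -> num : pop 1, push F -> stack = [F] (size 1)
  Action 3: reduce by T -> F : pop 1, push T -> stack = [T] (size 1)
  Action 4: shift '*' : push -> stack = [T, *] (size 2)
  Action 5: shift 'id' : push -> stack = [T, *, id] (size 3)
  Action 6: reduce by F -> id : pop 1, push F -> stack = [T, *, F] (size 3)
  Action 7: reduce by T -> T * F : pop 3, push T -> stack = [T] (size 1)
Final stack size: 1

1


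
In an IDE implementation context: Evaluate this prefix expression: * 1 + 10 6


Parsing prefix expression: * 1 + 10 6
Step 1: Innermost operation '+ 10 6'
  10 + 6 = 16
Step 2: Outer operation '* 1 [16]'
  1 * 16 = 16

16


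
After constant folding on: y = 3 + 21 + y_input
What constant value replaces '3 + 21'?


Identifying constant sub-expression:
  Original: y = 3 + 21 + y_input
  3 and 21 are both compile-time constants
  Evaluating: 3 + 21 = 24
  After folding: y = 24 + y_input

24


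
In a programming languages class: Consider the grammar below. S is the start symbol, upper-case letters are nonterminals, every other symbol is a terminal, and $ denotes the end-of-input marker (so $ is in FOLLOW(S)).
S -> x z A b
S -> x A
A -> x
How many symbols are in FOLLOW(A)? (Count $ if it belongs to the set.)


S is the start symbol and does not occur in any rule body, so FOLLOW(S) = {$}.
Examining every occurrence of A in a rule body:
  S -> x z A b : A is followed by terminal 'b' -> add 'b'
  S -> x A : A is at the right end -> add FOLLOW(S) = {$}
  A -> x : A does not occur in the body -> contributes nothing
FOLLOW(A) = {b, $}
Count: 2

2


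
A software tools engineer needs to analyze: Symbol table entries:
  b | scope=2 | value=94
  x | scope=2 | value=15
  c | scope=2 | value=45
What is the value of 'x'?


Searching symbol table for 'x':
  b | scope=2 | value=94
  x | scope=2 | value=15 <- MATCH
  c | scope=2 | value=45
Found 'x' at scope 2 with value 15

15


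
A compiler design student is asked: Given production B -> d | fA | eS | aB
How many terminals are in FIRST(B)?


Production: B -> d | fA | eS | aB
Examining each alternative for leading terminals:
  B -> d : first terminal = 'd'
  B -> fA : first terminal = 'f'
  B -> eS : first terminal = 'e'
  B -> aB : first terminal = 'a'
FIRST(B) = {a, d, e, f}
Count: 4

4


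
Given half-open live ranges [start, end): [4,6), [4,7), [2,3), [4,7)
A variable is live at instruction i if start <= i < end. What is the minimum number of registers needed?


Live ranges:
  Var0: [4, 6)
  Var1: [4, 7)
  Var2: [2, 3)
  Var3: [4, 7)
Sweep-line events (position, delta, active):
  pos=2 start -> active=1
  pos=3 end -> active=0
  pos=4 start -> active=1
  pos=4 start -> active=2
  pos=4 start -> active=3
  pos=6 end -> active=2
  pos=7 end -> active=1
  pos=7 end -> active=0
Maximum simultaneous active: 3
Minimum registers needed: 3

3


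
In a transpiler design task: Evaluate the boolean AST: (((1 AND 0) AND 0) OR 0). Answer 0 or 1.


Step 1: Evaluate inner node
  1 AND 0 = 0
Step 2: Evaluate next node
  0 AND 0 = 0
Step 3: Evaluate root node
  0 OR 0 = 0

0


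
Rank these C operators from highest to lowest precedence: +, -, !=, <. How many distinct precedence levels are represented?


Looking up precedence for each operator:
  + -> precedence 5
  - -> precedence 5
  != -> precedence 3
  < -> precedence 4
Sorted highest to lowest: +, -, <, !=
Distinct precedence values: [5, 4, 3]
Number of distinct levels: 3

3


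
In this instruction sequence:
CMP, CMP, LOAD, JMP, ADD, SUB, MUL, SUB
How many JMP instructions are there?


Scanning instruction sequence for JMP:
  Position 1: CMP
  Position 2: CMP
  Position 3: LOAD
  Position 4: JMP <- MATCH
  Position 5: ADD
  Position 6: SUB
  Position 7: MUL
  Position 8: SUB
Matches at positions: [4]
Total JMP count: 1

1


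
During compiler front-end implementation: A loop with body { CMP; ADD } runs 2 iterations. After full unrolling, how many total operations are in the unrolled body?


Loop body operations: CMP, ADD (2 ops per iteration)
Unrolling 2 iterations:
  Iteration 1: CMP, ADD (2 ops)
  Iteration 2: CMP, ADD (2 ops)
Total: 2 iterations * 2 ops/iter = 4 operations

4


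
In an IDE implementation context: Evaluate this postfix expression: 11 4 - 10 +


Processing tokens left to right:
Push 11, Push 4
Pop 11 and 4, compute 11 - 4 = 7, push 7
Push 10
Pop 7 and 10, compute 7 + 10 = 17, push 17
Stack result: 17

17


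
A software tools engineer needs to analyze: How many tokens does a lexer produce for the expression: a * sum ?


Scanning 'a * sum'
Token 1: 'a' -> identifier
Token 2: '*' -> operator
Token 3: 'sum' -> identifier
Total tokens: 3

3


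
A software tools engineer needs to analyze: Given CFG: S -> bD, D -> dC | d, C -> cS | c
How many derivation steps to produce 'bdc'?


Grammar: S -> bD, D -> dC | d, C -> cS | c
Deriving 'bdc':
Step 1: S -> bD => bD
Step 2: D -> dC => bdC
Step 3: C -> c => bdc
Total derivation steps: 3

3


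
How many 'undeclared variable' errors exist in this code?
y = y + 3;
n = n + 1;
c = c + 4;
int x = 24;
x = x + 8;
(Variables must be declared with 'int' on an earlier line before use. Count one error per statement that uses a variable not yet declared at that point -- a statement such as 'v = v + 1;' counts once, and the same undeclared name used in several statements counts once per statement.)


Scanning code line by line:
  Line 1: use 'y' -> ERROR (undeclared)
  Line 2: use 'n' -> ERROR (undeclared)
  Line 3: use 'c' -> ERROR (undeclared)
  Line 4: declare 'x' -> declared = ['x']
  Line 5: use 'x' -> OK (declared)
Total undeclared variable errors: 3

3


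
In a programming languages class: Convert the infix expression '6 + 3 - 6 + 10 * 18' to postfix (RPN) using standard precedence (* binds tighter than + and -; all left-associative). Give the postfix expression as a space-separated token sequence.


Applying the shunting-yard algorithm:
  Operand 6 -> output
  Push '+' onto operator stack -> op-stack: [+]
  Operand 3 -> output
  See '-' (prec 1); top '+' (prec 1) >= it -> pop '+' to output
  Push '-' onto operator stack -> op-stack: [-]
  Operand 6 -> output
  See '+' (prec 1); top '-' (prec 1) >= it -> pop '-' to output
  Push '+' onto operator stack -> op-stack: [+]
  Operand 10 -> output
  Push '*' onto operator stack -> op-stack: [+, *]
  Operand 18 -> output
  End of input: pop '*' to output
  End of input: pop '+' to output
Postfix result: 6 3 + 6 - 10 18 * +

6 3 + 6 - 10 18 * +


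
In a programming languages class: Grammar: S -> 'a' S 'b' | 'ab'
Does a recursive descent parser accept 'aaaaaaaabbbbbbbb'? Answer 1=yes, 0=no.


Grammar accepts strings of the form a^n b^n (n >= 1)
Word: 'aaaaaaaabbbbbbbb'
Counting: 8 a's and 8 b's
Check: 8 == 8? Yes
Derivation (S -> aSb applied 7 time(s), then S -> ab): S => aSb => aaSbb => aaaSbbb => aaaaSbbbb => aaaaaSbbbbb => aaaaaaSbbbbbb => aaaaaaaSbbbbbbb => aaaaaaaabbbbbbbb
Accepted

1


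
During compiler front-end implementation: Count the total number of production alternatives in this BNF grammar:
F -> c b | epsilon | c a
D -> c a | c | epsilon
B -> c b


Counting alternatives per rule:
  F: 3 alternative(s)
  D: 3 alternative(s)
  B: 1 alternative(s)
Sum: 3 + 3 + 1 = 7

7


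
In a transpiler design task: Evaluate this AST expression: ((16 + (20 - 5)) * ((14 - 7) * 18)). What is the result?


Expression: ((16 + (20 - 5)) * ((14 - 7) * 18))
Evaluating step by step:
  20 - 5 = 15
  16 + 15 = 31
  14 - 7 = 7
  7 * 18 = 126
  31 * 126 = 3906
Result: 3906

3906


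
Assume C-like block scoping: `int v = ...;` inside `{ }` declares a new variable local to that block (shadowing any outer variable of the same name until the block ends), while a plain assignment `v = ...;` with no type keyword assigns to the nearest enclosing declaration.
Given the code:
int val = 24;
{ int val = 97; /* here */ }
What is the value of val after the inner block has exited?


Analyzing scoping rules:
Outer scope: declares val = 24
Inner block: 'int val = 97;' declares a NEW val that shadows the outer one
When the block exits the inner val goes out of scope; the outer val was never modified -> 24
Result: 24

24


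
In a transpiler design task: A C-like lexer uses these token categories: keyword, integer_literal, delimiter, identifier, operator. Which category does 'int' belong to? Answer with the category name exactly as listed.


Token: 'int'
Checking categories:
  identifier: no
  integer_literal: no
  operator: no
  keyword: YES
  delimiter: no
Category: keyword

keyword


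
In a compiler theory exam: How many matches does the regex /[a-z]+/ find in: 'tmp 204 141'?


Pattern: /[a-z]+/ (identifiers)
Input: 'tmp 204 141'
Scanning for matches:
  Match 1: 'tmp'
Total matches: 1

1


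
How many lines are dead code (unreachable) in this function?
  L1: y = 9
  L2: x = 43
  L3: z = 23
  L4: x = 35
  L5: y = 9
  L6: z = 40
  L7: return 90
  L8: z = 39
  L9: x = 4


Analyzing control flow:
  L1: reachable (before return)
  L2: reachable (before return)
  L3: reachable (before return)
  L4: reachable (before return)
  L5: reachable (before return)
  L6: reachable (before return)
  L7: reachable (return statement)
  L8: DEAD (after return at L7)
  L9: DEAD (after return at L7)
Return at L7, total lines = 9
Dead lines: L8 through L9
Count: 2

2


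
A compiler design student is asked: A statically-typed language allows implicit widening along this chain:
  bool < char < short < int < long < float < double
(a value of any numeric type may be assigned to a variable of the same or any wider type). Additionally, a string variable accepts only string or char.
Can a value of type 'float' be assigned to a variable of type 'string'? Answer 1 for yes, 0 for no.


Target variable type: string
Source value type: float
Rule: string accepts only {string, char}
  source 'float' in {string, char}? No
Result: 0

0


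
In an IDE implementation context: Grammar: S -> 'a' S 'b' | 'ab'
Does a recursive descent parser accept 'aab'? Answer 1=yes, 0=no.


Grammar accepts strings of the form a^n b^n (n >= 1)
Word: 'aab'
Counting: 2 a's and 1 b's
Check: 2 == 1? No
Mismatch: a-count != b-count
Rejected

0


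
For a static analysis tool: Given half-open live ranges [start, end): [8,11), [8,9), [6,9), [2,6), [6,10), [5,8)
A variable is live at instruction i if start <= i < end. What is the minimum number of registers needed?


Live ranges:
  Var0: [8, 11)
  Var1: [8, 9)
  Var2: [6, 9)
  Var3: [2, 6)
  Var4: [6, 10)
  Var5: [5, 8)
Sweep-line events (position, delta, active):
  pos=2 start -> active=1
  pos=5 start -> active=2
  pos=6 end -> active=1
  pos=6 start -> active=2
  pos=6 start -> active=3
  pos=8 end -> active=2
  pos=8 start -> active=3
  pos=8 start -> active=4
  pos=9 end -> active=3
  pos=9 end -> active=2
  pos=10 end -> active=1
  pos=11 end -> active=0
Maximum simultaneous active: 4
Minimum registers needed: 4

4


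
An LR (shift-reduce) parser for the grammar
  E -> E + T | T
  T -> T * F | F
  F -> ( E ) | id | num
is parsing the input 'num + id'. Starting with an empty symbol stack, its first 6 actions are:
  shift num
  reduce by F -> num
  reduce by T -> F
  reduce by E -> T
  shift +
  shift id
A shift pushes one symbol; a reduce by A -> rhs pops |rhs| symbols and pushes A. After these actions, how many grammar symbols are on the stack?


Tracking the symbol stack through each action:
  Action 1: shift 'num' : push -> stack = [num] (size 1)
  Action 2: reduce by F -> num : pop 1, push F -> stack = [F] (size 1)
  Action 3: reduce by T -> F : pop 1, push T -> stack = [T] (size 1)
  Action 4: reduce by E -> T : pop 1, push E -> stack = [E] (size 1)
  Action 5: shift '+' : push -> stack = [E, +] (size 2)
  Action 6: shift 'id' : push -> stack = [E, +, id] (size 3)
Final stack size: 3

3


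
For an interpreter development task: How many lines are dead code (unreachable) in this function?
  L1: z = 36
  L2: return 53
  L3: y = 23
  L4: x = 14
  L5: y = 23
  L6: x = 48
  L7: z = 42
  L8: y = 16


Analyzing control flow:
  L1: reachable (before return)
  L2: reachable (return statement)
  L3: DEAD (after return at L2)
  L4: DEAD (after return at L2)
  L5: DEAD (after return at L2)
  L6: DEAD (after return at L2)
  L7: DEAD (after return at L2)
  L8: DEAD (after return at L2)
Return at L2, total lines = 8
Dead lines: L3 through L8
Count: 6

6


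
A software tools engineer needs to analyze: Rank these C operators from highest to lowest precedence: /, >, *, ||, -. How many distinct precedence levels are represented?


Looking up precedence for each operator:
  / -> precedence 6
  > -> precedence 4
  * -> precedence 6
  || -> precedence 1
  - -> precedence 5
Sorted highest to lowest: /, *, -, >, ||
Distinct precedence values: [6, 5, 4, 1]
Number of distinct levels: 4

4


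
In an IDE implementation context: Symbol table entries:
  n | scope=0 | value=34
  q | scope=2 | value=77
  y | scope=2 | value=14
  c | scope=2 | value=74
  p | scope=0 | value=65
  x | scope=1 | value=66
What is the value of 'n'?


Searching symbol table for 'n':
  n | scope=0 | value=34 <- MATCH
  q | scope=2 | value=77
  y | scope=2 | value=14
  c | scope=2 | value=74
  p | scope=0 | value=65
  x | scope=1 | value=66
Found 'n' at scope 0 with value 34

34


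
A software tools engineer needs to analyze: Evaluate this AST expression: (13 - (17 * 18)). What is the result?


Expression: (13 - (17 * 18))
Evaluating step by step:
  17 * 18 = 306
  13 - 306 = -293
Result: -293

-293


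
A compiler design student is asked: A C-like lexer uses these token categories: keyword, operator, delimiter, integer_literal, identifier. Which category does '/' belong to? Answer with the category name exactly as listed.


Token: '/'
Checking categories:
  identifier: no
  integer_literal: no
  operator: YES
  keyword: no
  delimiter: no
Category: operator

operator


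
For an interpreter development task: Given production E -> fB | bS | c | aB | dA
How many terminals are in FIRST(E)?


Production: E -> fB | bS | c | aB | dA
Examining each alternative for leading terminals:
  E -> fB : first terminal = 'f'
  E -> bS : first terminal = 'b'
  E -> c : first terminal = 'c'
  E -> aB : first terminal = 'a'
  E -> dA : first terminal = 'd'
FIRST(E) = {a, b, c, d, f}
Count: 5

5


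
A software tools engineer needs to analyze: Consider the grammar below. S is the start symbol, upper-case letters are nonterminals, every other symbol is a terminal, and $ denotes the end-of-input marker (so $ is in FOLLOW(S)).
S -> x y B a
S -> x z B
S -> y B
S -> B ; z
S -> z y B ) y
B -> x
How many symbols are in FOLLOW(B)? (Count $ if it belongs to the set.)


S is the start symbol and does not occur in any rule body, so FOLLOW(S) = {$}.
Examining every occurrence of B in a rule body:
  S -> x y B a : B is followed by terminal 'a' -> add 'a'
  S -> x z B : B is at the right end -> add FOLLOW(S) = {$}
  S -> y B : B is at the right end -> add FOLLOW(S) = {$} (already in the set)
  S -> B ; z : B is followed by terminal ';' -> add ';'
  S -> z y B ) y : B is followed by terminal ')' -> add ')'
  B -> x : B does not occur in the body -> contributes nothing
FOLLOW(B) = {), ;, a, $}
Count: 4

4


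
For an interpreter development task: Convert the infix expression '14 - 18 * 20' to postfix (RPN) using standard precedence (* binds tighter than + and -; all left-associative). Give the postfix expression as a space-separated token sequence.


Applying the shunting-yard algorithm:
  Operand 14 -> output
  Push '-' onto operator stack -> op-stack: [-]
  Operand 18 -> output
  Push '*' onto operator stack -> op-stack: [-, *]
  Operand 20 -> output
  End of input: pop '*' to output
  End of input: pop '-' to output
Postfix result: 14 18 20 * -

14 18 20 * -


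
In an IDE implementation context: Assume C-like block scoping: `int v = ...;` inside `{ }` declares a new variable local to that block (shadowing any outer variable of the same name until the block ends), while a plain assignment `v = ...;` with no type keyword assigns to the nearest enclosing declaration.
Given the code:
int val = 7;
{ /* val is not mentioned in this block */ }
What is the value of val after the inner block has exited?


Analyzing scoping rules:
Outer scope: declares val = 7
Inner block: val is neither redeclared nor assigned -> unchanged
After the block -> 7
Result: 7

7


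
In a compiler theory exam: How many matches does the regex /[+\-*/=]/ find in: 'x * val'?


Pattern: /[+\-*/=]/ (operators)
Input: 'x * val'
Scanning for matches:
  Match 1: '*'
Total matches: 1

1


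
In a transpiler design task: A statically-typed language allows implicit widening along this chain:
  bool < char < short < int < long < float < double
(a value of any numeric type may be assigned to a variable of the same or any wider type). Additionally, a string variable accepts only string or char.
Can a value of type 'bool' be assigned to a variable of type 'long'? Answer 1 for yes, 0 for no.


Target variable type: long
Source value type: bool
Numeric ranks: bool=0, long=4
Widening allowed iff rank(source) <= rank(target): 0 <= 4? Yes
Result: 1

1


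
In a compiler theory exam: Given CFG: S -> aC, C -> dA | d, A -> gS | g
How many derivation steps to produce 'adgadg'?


Grammar: S -> aC, C -> dA | d, A -> gS | g
Deriving 'adgadg':
Step 1: S -> aC => aC
Step 2: C -> dA => adA
Step 3: A -> gS => adgS
Step 4: S -> aC => adgaC
Step 5: C -> dA => adgadA
Step 6: A -> g => adgadg
Total derivation steps: 6

6


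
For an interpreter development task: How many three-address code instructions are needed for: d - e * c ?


Expression: d - e * c
Generating three-address code (respecting * over +/- precedence):
  Instruction 1: t1 = e * c
  Instruction 2: t2 = d - t1
Total instructions: 2

2


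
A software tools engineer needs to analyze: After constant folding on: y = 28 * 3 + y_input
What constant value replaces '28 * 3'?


Identifying constant sub-expression:
  Original: y = 28 * 3 + y_input
  28 and 3 are both compile-time constants
  Evaluating: 28 * 3 = 84
  After folding: y = 84 + y_input

84


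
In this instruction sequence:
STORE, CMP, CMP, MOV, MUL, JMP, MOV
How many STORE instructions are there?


Scanning instruction sequence for STORE:
  Position 1: STORE <- MATCH
  Position 2: CMP
  Position 3: CMP
  Position 4: MOV
  Position 5: MUL
  Position 6: JMP
  Position 7: MOV
Matches at positions: [1]
Total STORE count: 1

1


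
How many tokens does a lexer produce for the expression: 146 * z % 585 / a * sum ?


Scanning '146 * z % 585 / a * sum'
Token 1: '146' -> integer_literal
Token 2: '*' -> operator
Token 3: 'z' -> identifier
Token 4: '%' -> operator
Token 5: '585' -> integer_literal
Token 6: '/' -> operator
Token 7: 'a' -> identifier
Token 8: '*' -> operator
Token 9: 'sum' -> identifier
Total tokens: 9

9


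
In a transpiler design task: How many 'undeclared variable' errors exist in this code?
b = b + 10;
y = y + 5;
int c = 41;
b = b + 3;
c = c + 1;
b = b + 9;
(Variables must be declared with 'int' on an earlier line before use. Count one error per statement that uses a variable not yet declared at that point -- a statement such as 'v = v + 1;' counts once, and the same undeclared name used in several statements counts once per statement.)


Scanning code line by line:
  Line 1: use 'b' -> ERROR (undeclared)
  Line 2: use 'y' -> ERROR (undeclared)
  Line 3: declare 'c' -> declared = ['c']
  Line 4: use 'b' -> ERROR (undeclared)
  Line 5: use 'c' -> OK (declared)
  Line 6: use 'b' -> ERROR (undeclared)
Total undeclared variable errors: 4

4


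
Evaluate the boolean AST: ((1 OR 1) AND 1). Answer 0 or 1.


Step 1: Evaluate inner node
  1 OR 1 = 1
Step 2: Evaluate root node
  1 AND 1 = 1

1


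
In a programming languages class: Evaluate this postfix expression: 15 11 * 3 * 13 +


Processing tokens left to right:
Push 15, Push 11
Pop 15 and 11, compute 15 * 11 = 165, push 165
Push 3
Pop 165 and 3, compute 165 * 3 = 495, push 495
Push 13
Pop 495 and 13, compute 495 + 13 = 508, push 508
Stack result: 508

508


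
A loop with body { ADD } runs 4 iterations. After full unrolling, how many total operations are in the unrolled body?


Loop body operations: ADD (1 op per iteration)
Unrolling 4 iterations:
  Iteration 1: ADD (1 ops)
  Iteration 2: ADD (1 ops)
  Iteration 3: ADD (1 ops)
  Iteration 4: ADD (1 ops)
Total: 4 iterations * 1 ops/iter = 4 operations

4


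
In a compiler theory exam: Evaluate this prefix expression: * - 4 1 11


Parsing prefix expression: * - 4 1 11
Step 1: Innermost operation '- 4 1'
  4 - 1 = 3
Step 2: Outer operation '* [3] 11'
  3 * 11 = 33

33


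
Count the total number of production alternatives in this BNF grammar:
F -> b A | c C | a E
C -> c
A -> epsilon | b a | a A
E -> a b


Counting alternatives per rule:
  F: 3 alternative(s)
  C: 1 alternative(s)
  A: 3 alternative(s)
  E: 1 alternative(s)
Sum: 3 + 1 + 3 + 1 = 8

8


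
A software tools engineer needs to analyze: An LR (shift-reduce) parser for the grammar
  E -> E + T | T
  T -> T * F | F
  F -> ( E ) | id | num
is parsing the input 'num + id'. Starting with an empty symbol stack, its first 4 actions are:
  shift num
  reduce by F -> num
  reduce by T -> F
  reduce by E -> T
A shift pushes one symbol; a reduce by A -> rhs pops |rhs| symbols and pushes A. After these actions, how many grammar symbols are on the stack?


Tracking the symbol stack through each action:
  Action 1: shift 'num' : push -> stack = [num] (size 1)
  Action 2: reduce by F -> num : pop 1, push F -> stack = [F] (size 1)
  Action 3: reduce by T -> F : pop 1, push T -> stack = [T] (size 1)
  Action 4: reduce by E -> T : pop 1, push E -> stack = [E] (size 1)
Final stack size: 1

1


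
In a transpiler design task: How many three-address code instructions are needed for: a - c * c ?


Expression: a - c * c
Generating three-address code (respecting * over +/- precedence):
  Instruction 1: t1 = c * c
  Instruction 2: t2 = a - t1
Total instructions: 2

2


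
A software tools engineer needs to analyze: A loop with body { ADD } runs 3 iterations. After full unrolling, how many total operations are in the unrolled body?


Loop body operations: ADD (1 op per iteration)
Unrolling 3 iterations:
  Iteration 1: ADD (1 ops)
  Iteration 2: ADD (1 ops)
  Iteration 3: ADD (1 ops)
Total: 3 iterations * 1 ops/iter = 3 operations

3


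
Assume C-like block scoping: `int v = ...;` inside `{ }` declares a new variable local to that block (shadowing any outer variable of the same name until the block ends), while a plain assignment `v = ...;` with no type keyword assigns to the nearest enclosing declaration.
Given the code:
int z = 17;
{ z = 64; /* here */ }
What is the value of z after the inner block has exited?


Analyzing scoping rules:
Outer scope: declares z = 17
Inner block: 'z = 64;' has no type keyword, so it is an assignment to the outer z (no shadowing)
The assignment changed the outer variable itself, so the new value persists after the block -> 64
Result: 64

64


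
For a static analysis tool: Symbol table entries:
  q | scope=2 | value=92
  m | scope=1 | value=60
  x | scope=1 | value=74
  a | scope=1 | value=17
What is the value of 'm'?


Searching symbol table for 'm':
  q | scope=2 | value=92
  m | scope=1 | value=60 <- MATCH
  x | scope=1 | value=74
  a | scope=1 | value=17
Found 'm' at scope 1 with value 60

60


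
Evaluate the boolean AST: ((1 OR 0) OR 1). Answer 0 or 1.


Step 1: Evaluate inner node
  1 OR 0 = 1
Step 2: Evaluate root node
  1 OR 1 = 1

1


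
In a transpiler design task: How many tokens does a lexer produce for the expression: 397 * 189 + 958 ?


Scanning '397 * 189 + 958'
Token 1: '397' -> integer_literal
Token 2: '*' -> operator
Token 3: '189' -> integer_literal
Token 4: '+' -> operator
Token 5: '958' -> integer_literal
Total tokens: 5

5


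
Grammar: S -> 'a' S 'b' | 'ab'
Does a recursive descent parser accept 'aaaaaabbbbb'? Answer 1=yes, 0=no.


Grammar accepts strings of the form a^n b^n (n >= 1)
Word: 'aaaaaabbbbb'
Counting: 6 a's and 5 b's
Check: 6 == 5? No
Mismatch: a-count != b-count
Rejected

0


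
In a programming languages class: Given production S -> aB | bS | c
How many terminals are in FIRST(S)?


Production: S -> aB | bS | c
Examining each alternative for leading terminals:
  S -> aB : first terminal = 'a'
  S -> bS : first terminal = 'b'
  S -> c : first terminal = 'c'
FIRST(S) = {a, b, c}
Count: 3

3


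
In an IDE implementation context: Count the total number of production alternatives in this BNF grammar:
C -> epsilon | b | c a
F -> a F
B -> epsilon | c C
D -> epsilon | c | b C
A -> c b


Counting alternatives per rule:
  C: 3 alternative(s)
  F: 1 alternative(s)
  B: 2 alternative(s)
  D: 3 alternative(s)
  A: 1 alternative(s)
Sum: 3 + 1 + 2 + 3 + 1 = 10

10


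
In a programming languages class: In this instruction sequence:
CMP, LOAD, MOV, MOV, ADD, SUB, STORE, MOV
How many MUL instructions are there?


Scanning instruction sequence for MUL:
  Position 1: CMP
  Position 2: LOAD
  Position 3: MOV
  Position 4: MOV
  Position 5: ADD
  Position 6: SUB
  Position 7: STORE
  Position 8: MOV
Matches at positions: []
Total MUL count: 0

0


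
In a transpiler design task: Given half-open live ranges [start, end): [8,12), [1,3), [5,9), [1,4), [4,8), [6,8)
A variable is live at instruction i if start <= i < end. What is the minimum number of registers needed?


Live ranges:
  Var0: [8, 12)
  Var1: [1, 3)
  Var2: [5, 9)
  Var3: [1, 4)
  Var4: [4, 8)
  Var5: [6, 8)
Sweep-line events (position, delta, active):
  pos=1 start -> active=1
  pos=1 start -> active=2
  pos=3 end -> active=1
  pos=4 end -> active=0
  pos=4 start -> active=1
  pos=5 start -> active=2
  pos=6 start -> active=3
  pos=8 end -> active=2
  pos=8 end -> active=1
  pos=8 start -> active=2
  pos=9 end -> active=1
  pos=12 end -> active=0
Maximum simultaneous active: 3
Minimum registers needed: 3

3


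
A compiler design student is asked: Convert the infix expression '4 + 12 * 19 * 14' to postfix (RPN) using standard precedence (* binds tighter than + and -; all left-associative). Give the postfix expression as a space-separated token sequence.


Applying the shunting-yard algorithm:
  Operand 4 -> output
  Push '+' onto operator stack -> op-stack: [+]
  Operand 12 -> output
  Push '*' onto operator stack -> op-stack: [+, *]
  Operand 19 -> output
  See '*' (prec 2); top '*' (prec 2) >= it -> pop '*' to output
  Push '*' onto operator stack -> op-stack: [+, *]
  Operand 14 -> output
  End of input: pop '*' to output
  End of input: pop '+' to output
Postfix result: 4 12 19 * 14 * +

4 12 19 * 14 * +


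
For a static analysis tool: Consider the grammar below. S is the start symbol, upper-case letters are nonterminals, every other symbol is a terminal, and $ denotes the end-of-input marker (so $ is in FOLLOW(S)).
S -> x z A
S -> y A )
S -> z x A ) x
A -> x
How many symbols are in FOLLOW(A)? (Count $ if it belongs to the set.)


S is the start symbol and does not occur in any rule body, so FOLLOW(S) = {$}.
Examining every occurrence of A in a rule body:
  S -> x z A : A is at the right end -> add FOLLOW(S) = {$}
  S -> y A ) : A is followed by terminal ')' -> add ')'
  S -> z x A ) x : A is followed by terminal ')' -> add ')' (already in the set)
  A -> x : A does not occur in the body -> contributes nothing
FOLLOW(A) = {), $}
Count: 2

2


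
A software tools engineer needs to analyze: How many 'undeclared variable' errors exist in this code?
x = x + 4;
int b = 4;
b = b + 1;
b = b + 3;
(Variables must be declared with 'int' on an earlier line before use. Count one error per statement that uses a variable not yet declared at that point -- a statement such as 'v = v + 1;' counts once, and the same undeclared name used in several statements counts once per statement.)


Scanning code line by line:
  Line 1: use 'x' -> ERROR (undeclared)
  Line 2: declare 'b' -> declared = ['b']
  Line 3: use 'b' -> OK (declared)
  Line 4: use 'b' -> OK (declared)
Total undeclared variable errors: 1

1


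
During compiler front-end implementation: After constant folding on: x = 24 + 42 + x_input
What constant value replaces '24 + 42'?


Identifying constant sub-expression:
  Original: x = 24 + 42 + x_input
  24 and 42 are both compile-time constants
  Evaluating: 24 + 42 = 66
  After folding: x = 66 + x_input

66


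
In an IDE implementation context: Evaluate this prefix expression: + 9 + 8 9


Parsing prefix expression: + 9 + 8 9
Step 1: Innermost operation '+ 8 9'
  8 + 9 = 17
Step 2: Outer operation '+ 9 [17]'
  9 + 17 = 26

26


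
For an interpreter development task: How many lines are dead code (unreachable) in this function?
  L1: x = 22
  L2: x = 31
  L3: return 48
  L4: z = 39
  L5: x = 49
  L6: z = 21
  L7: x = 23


Analyzing control flow:
  L1: reachable (before return)
  L2: reachable (before return)
  L3: reachable (return statement)
  L4: DEAD (after return at L3)
  L5: DEAD (after return at L3)
  L6: DEAD (after return at L3)
  L7: DEAD (after return at L3)
Return at L3, total lines = 7
Dead lines: L4 through L7
Count: 4

4


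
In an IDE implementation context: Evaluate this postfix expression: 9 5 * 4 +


Processing tokens left to right:
Push 9, Push 5
Pop 9 and 5, compute 9 * 5 = 45, push 45
Push 4
Pop 45 and 4, compute 45 + 4 = 49, push 49
Stack result: 49

49


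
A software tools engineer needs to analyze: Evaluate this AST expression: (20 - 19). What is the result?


Expression: (20 - 19)
Evaluating step by step:
  20 - 19 = 1
Result: 1

1


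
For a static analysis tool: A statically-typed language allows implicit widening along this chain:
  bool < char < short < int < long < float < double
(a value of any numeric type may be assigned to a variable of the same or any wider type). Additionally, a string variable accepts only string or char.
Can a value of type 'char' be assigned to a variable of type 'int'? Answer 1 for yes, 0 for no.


Target variable type: int
Source value type: char
Numeric ranks: char=1, int=3
Widening allowed iff rank(source) <= rank(target): 1 <= 3? Yes
Result: 1

1


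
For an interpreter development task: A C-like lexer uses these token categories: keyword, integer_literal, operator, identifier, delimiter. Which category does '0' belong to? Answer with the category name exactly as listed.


Token: '0'
Checking categories:
  identifier: no
  integer_literal: YES
  operator: no
  keyword: no
  delimiter: no
Category: integer_literal

integer_literal


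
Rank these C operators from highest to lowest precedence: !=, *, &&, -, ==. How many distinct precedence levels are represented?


Looking up precedence for each operator:
  != -> precedence 3
  * -> precedence 6
  && -> precedence 2
  - -> precedence 5
  == -> precedence 3
Sorted highest to lowest: *, -, !=, ==, &&
Distinct precedence values: [6, 5, 3, 2]
Number of distinct levels: 4

4


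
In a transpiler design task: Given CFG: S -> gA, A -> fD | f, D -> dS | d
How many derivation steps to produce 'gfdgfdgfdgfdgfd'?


Grammar: S -> gA, A -> fD | f, D -> dS | d
Deriving 'gfdgfdgfdgfdgfd':
Step 1: S -> gA => gA
Step 2: A -> fD => gfD
Step 3: D -> dS => gfdS
Step 4: S -> gA => gfdgA
Step 5: A -> fD => gfdgfD
Step 6: D -> dS => gfdgfdS
Step 7: S -> gA => gfdgfdgA
Step 8: A -> fD => gfdgfdgfD
Step 9: D -> dS => gfdgfdgfdS
Step 10: S -> gA => gfdgfdgfdgA
Step 11: A -> fD => gfdgfdgfdgfD
Step 12: D -> dS => gfdgfdgfdgfdS
Step 13: S -> gA => gfdgfdgfdgfdgA
Step 14: A -> fD => gfdgfdgfdgfdgfD
Step 15: D -> d => gfdgfdgfdgfdgfd
Total derivation steps: 15

15


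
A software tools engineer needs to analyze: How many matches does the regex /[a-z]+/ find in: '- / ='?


Pattern: /[a-z]+/ (identifiers)
Input: '- / ='
Scanning for matches:
Total matches: 0

0


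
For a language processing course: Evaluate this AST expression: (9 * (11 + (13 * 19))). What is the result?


Expression: (9 * (11 + (13 * 19)))
Evaluating step by step:
  13 * 19 = 247
  11 + 247 = 258
  9 * 258 = 2322
Result: 2322

2322


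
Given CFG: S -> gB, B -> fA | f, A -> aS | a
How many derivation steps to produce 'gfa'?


Grammar: S -> gB, B -> fA | f, A -> aS | a
Deriving 'gfa':
Step 1: S -> gB => gB
Step 2: B -> fA => gfA
Step 3: A -> a => gfa
Total derivation steps: 3

3


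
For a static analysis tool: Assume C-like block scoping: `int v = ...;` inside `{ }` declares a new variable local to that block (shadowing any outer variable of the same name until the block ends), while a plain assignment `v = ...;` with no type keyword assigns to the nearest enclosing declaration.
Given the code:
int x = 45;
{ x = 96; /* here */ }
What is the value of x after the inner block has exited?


Analyzing scoping rules:
Outer scope: declares x = 45
Inner block: 'x = 96;' has no type keyword, so it is an assignment to the outer x (no shadowing)
The assignment changed the outer variable itself, so the new value persists after the block -> 96
Result: 96

96


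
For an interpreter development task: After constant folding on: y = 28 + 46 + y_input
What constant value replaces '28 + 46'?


Identifying constant sub-expression:
  Original: y = 28 + 46 + y_input
  28 and 46 are both compile-time constants
  Evaluating: 28 + 46 = 74
  After folding: y = 74 + y_input

74
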